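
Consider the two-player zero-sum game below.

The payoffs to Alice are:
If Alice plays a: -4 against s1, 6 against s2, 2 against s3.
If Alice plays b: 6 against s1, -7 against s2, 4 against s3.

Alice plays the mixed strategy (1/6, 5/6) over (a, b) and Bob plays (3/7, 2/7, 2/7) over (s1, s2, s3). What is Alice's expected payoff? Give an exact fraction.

32/21

Against (3/7, 2/7, 2/7), each row's expected payoff is a: 4/7; b: 12/7.
Taking the (1/6, 5/6)-weighted average: (1/6)·(4/7) + (5/6)·(12/7) = 32/21.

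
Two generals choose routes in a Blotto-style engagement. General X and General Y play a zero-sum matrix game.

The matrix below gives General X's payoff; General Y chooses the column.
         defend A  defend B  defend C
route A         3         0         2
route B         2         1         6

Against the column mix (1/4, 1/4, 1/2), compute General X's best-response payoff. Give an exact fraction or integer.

route A: (3)·(1/4) + (0)·(1/4) + (2)·(1/2) = 7/4.
route B: (2)·(1/4) + (1)·(1/4) + (6)·(1/2) = 15/4.
The best pure response is route B with expected payoff 15/4.

15/4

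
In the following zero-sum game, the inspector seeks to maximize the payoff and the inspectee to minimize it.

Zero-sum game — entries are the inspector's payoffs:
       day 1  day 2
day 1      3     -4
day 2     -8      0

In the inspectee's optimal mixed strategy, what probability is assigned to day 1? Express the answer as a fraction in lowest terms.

4/15

Row minima are -4 and -8, so the inspector's maximin is -4; column maxima are 3 and 0, so the inspectee's minimax is 0. These differ, so the equilibrium is in mixed strategies.
Let the inspectee play day 1 with probability q. The inspector is indifferent when 3q − 4(1−q) = −8q, giving q = 4/15.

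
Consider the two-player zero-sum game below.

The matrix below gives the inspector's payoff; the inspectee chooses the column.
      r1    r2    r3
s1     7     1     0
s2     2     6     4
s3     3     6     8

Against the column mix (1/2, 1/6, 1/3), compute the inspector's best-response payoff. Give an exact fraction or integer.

s1: (7)·(1/2) + (1)·(1/6) + (0)·(1/3) = 11/3.
s2: (2)·(1/2) + (6)·(1/6) + (4)·(1/3) = 10/3.
s3: (3)·(1/2) + (6)·(1/6) + (8)·(1/3) = 31/6.
The best pure response is s3 with expected payoff 31/6.

31/6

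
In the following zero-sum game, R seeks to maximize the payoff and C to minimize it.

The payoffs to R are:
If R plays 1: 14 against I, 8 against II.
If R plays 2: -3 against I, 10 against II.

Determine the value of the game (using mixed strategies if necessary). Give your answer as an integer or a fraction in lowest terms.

Row minima are 8 and -3, so R's maximin is 8; column maxima are 14 and 10, so C's minimax is 10. These differ, so the equilibrium is in mixed strategies.
Let R play 1 with probability p. C is indifferent when 14p − 3(1−p) = 8p + 10(1−p), giving p = 13/19.
Let C play I with probability q. R is indifferent when 14q + 8(1−q) = −3q + 10(1−q), giving q = 2/19.
The value is 14·(2/19) + (8)·(17/19) = 164/19.

164/19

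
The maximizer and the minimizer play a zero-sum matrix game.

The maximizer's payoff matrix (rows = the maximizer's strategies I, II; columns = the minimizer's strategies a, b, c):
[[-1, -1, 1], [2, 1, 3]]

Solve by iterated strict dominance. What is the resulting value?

1

Column c is strictly dominated by a for the minimizer (-1<1, 2<3); eliminate c.
Row I is strictly dominated by row II (2>-1, 1>-1); eliminate I.
Column a is strictly dominated by b for the minimizer (1<2); eliminate a.
Only (II, b) remains, with payoff 1.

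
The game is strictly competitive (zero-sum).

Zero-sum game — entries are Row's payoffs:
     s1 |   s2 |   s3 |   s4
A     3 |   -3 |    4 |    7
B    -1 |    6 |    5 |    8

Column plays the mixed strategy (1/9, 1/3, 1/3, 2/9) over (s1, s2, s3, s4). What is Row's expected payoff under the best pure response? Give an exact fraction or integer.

A: (3)·(1/9) + (-3)·(1/3) + (4)·(1/3) + (7)·(2/9) = 20/9.
B: (-1)·(1/9) + (6)·(1/3) + (5)·(1/3) + (8)·(2/9) = 16/3.
The best pure response is B with expected payoff 16/3.

16/3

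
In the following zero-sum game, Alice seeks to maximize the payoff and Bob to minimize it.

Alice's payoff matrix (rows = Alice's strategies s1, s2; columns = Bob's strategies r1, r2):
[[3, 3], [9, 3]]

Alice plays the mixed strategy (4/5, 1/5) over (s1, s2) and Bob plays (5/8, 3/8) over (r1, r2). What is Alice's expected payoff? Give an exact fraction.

15/4

Against (5/8, 3/8), each row's expected payoff is s1: 3; s2: 27/4.
Taking the (4/5, 1/5)-weighted average: (4/5)·(3) + (1/5)·(27/4) = 15/4.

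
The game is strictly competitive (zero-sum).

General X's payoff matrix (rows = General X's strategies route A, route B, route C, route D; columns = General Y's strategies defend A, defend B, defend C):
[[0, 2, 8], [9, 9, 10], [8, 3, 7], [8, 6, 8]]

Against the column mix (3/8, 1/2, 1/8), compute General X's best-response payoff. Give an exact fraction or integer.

73/8

route A: (0)·(3/8) + (2)·(1/2) + (8)·(1/8) = 2.
route B: (9)·(3/8) + (9)·(1/2) + (10)·(1/8) = 73/8.
route C: (8)·(3/8) + (3)·(1/2) + (7)·(1/8) = 43/8.
route D: (8)·(3/8) + (6)·(1/2) + (8)·(1/8) = 7.
The best pure response is route B with expected payoff 73/8.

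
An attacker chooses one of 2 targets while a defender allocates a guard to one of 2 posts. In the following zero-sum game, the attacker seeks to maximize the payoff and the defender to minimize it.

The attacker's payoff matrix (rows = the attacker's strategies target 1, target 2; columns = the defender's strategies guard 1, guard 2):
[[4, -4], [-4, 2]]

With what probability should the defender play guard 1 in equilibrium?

3/7

Row minima are -4 and -4, so the attacker's maximin is -4; column maxima are 4 and 2, so the defender's minimax is 2. These differ, so the equilibrium is in mixed strategies.
Let the defender play guard 1 with probability q. The attacker is indifferent when 4q − 4(1−q) = −4q + 2(1−q), giving q = 3/7.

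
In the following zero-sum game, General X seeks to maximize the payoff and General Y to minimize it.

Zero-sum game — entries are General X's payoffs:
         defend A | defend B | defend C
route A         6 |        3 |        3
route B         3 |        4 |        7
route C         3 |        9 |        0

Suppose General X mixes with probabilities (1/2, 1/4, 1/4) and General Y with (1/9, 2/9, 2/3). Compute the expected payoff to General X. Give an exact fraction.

67/18

Against (1/9, 2/9, 2/3), each row's expected payoff is route A: 10/3; route B: 53/9; route C: 7/3.
Taking the (1/2, 1/4, 1/4)-weighted average: (1/2)·(10/3) + (1/4)·(53/9) + (1/4)·(7/3) = 67/18.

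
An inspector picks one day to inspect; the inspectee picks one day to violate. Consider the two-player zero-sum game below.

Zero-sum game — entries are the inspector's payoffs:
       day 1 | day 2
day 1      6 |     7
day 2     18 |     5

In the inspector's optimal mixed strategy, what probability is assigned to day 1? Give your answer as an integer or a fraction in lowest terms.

Row minima are 6 and 5, so the inspector's maximin is 6; column maxima are 18 and 7, so the inspectee's minimax is 7. These differ, so the equilibrium is in mixed strategies.
Let the inspector play day 1 with probability p. The inspectee is indifferent when 6p + 18(1−p) = 7p + 5(1−p), giving p = 13/14.

13/14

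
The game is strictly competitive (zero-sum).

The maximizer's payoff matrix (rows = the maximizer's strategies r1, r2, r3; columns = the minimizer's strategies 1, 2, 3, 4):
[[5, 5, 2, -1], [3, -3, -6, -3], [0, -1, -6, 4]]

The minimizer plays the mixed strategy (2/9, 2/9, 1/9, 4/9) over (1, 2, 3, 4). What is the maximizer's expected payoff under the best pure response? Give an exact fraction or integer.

2

r1: (5)·(2/9) + (5)·(2/9) + (2)·(1/9) + (-1)·(4/9) = 2.
r2: (3)·(2/9) + (-3)·(2/9) + (-6)·(1/9) + (-3)·(4/9) = -2.
r3: (0)·(2/9) + (-1)·(2/9) + (-6)·(1/9) + (4)·(4/9) = 8/9.
The best pure response is r1 with expected payoff 2.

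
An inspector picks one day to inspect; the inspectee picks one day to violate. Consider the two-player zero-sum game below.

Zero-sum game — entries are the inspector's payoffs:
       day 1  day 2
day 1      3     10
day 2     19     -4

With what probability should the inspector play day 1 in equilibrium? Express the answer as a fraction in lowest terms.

23/30

Row minima are 3 and -4, so the inspector's maximin is 3; column maxima are 19 and 10, so the inspectee's minimax is 10. These differ, so the equilibrium is in mixed strategies.
Let the inspector play day 1 with probability p. The inspectee is indifferent when 3p + 19(1−p) = 10p − 4(1−p), giving p = 23/30.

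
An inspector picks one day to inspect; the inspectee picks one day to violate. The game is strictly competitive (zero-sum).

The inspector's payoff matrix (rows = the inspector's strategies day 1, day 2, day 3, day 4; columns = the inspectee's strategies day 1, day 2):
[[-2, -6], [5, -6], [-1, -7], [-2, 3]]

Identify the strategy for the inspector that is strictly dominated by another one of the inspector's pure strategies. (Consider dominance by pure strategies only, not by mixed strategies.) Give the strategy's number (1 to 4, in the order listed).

Compare day 3 with day 2: 5 > -1, -6 > -7.
So day 2 strictly dominates day 3 for the inspector; day 3 is strictly dominated.

3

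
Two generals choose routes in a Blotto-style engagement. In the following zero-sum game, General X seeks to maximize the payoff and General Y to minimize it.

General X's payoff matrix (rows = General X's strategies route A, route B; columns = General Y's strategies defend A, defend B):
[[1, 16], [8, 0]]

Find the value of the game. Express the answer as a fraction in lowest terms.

128/23

Row minima are 1 and 0, so General X's maximin is 1; column maxima are 8 and 16, so General Y's minimax is 8. These differ, so the equilibrium is in mixed strategies.
Let General X play route A with probability p. General Y is indifferent when p + 8(1−p) = 16p, giving p = 8/23.
Let General Y play defend A with probability q. General X is indifferent when q + 16(1−q) = 8q, giving q = 16/23.
The value is 1·(16/23) + (16)·(7/23) = 128/23.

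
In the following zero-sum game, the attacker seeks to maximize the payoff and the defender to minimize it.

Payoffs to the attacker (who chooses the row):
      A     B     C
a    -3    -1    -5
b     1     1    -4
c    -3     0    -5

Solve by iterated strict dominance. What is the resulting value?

Row c is strictly dominated by row b (1>-3, 1>0, -4>-5); eliminate c.
Row a is strictly dominated by row b (1>-3, 1>-1, -4>-5); eliminate a.
Column A is strictly dominated by C for the defender (-4<1); eliminate A.
Column B is strictly dominated by C for the defender (-4<1); eliminate B.
Only (b, C) remains, with payoff -4.

-4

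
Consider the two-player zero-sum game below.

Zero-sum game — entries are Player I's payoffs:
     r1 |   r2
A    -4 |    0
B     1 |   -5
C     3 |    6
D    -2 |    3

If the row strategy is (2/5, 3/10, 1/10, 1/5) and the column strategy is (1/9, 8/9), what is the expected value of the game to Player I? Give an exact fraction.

-19/45

Against (1/9, 8/9), each row's expected payoff is A: -4/9; B: -13/3; C: 17/3; D: 22/9.
Taking the (2/5, 3/10, 1/10, 1/5)-weighted average: (2/5)·(-4/9) + (3/10)·(-13/3) + (1/10)·(17/3) + (1/5)·(22/9) = -19/45.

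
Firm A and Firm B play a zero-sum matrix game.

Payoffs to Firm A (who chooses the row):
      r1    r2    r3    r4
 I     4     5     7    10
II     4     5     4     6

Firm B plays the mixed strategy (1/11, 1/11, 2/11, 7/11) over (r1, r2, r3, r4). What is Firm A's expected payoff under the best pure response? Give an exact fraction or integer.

I: (4)·(1/11) + (5)·(1/11) + (7)·(2/11) + (10)·(7/11) = 93/11.
II: (4)·(1/11) + (5)·(1/11) + (4)·(2/11) + (6)·(7/11) = 59/11.
The best pure response is I with expected payoff 93/11.

93/11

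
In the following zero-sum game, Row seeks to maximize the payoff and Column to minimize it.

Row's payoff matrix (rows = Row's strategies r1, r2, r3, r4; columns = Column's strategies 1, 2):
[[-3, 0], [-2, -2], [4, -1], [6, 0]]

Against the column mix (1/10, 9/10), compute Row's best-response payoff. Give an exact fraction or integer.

3/5

r1: (-3)·(1/10) + (0)·(9/10) = -3/10.
r2: (-2)·(1/10) + (-2)·(9/10) = -2.
r3: (4)·(1/10) + (-1)·(9/10) = -1/2.
r4: (6)·(1/10) + (0)·(9/10) = 3/5.
The best pure response is r4 with expected payoff 3/5.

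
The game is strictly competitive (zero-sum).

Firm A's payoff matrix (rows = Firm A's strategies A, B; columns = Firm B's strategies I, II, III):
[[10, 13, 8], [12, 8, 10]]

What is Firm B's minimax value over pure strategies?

10

The worst case (largest entry) in each column is I: 12, II: 13, III: 10.
The best (smallest) of these is 10.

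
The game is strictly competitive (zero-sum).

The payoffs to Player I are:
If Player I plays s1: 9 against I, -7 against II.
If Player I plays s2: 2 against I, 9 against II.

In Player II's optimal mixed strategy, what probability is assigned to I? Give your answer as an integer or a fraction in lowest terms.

16/23

Row minima are -7 and 2, so Player I's maximin is 2; column maxima are 9 and 9, so Player II's minimax is 9. These differ, so the equilibrium is in mixed strategies.
Let Player II play I with probability q. Player I is indifferent when 9q − 7(1−q) = 2q + 9(1−q), giving q = 16/23.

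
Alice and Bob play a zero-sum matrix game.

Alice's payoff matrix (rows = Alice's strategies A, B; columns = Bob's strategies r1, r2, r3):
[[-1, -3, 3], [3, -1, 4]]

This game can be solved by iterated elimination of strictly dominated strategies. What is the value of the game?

Column r1 is strictly dominated by r2 for Bob (-3<-1, -1<3); eliminate r1.
Row A is strictly dominated by row B (-1>-3, 4>3); eliminate A.
Column r3 is strictly dominated by r2 for Bob (-1<4); eliminate r3.
Only (B, r2) remains, with payoff -1.

-1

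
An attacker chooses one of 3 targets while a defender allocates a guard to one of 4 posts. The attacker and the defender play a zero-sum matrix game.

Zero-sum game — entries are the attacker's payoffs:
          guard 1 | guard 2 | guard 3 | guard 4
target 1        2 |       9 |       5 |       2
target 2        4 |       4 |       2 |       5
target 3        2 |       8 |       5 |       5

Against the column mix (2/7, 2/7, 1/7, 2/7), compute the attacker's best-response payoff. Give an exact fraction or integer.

target 1: (2)·(2/7) + (9)·(2/7) + (5)·(1/7) + (2)·(2/7) = 31/7.
target 2: (4)·(2/7) + (4)·(2/7) + (2)·(1/7) + (5)·(2/7) = 4.
target 3: (2)·(2/7) + (8)·(2/7) + (5)·(1/7) + (5)·(2/7) = 5.
The best pure response is target 3 with expected payoff 5.

5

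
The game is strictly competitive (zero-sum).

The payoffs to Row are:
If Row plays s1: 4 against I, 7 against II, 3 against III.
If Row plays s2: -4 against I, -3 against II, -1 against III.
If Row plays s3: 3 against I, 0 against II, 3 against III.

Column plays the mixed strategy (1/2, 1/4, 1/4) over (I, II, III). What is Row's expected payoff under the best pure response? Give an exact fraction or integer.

9/2

s1: (4)·(1/2) + (7)·(1/4) + (3)·(1/4) = 9/2.
s2: (-4)·(1/2) + (-3)·(1/4) + (-1)·(1/4) = -3.
s3: (3)·(1/2) + (0)·(1/4) + (3)·(1/4) = 9/4.
The best pure response is s1 with expected payoff 9/2.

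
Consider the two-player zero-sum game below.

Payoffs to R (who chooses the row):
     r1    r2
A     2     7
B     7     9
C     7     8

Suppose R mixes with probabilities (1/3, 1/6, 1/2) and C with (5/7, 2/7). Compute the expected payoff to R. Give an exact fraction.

127/21

Against (5/7, 2/7), each row's expected payoff is A: 24/7; B: 53/7; C: 51/7.
Taking the (1/3, 1/6, 1/2)-weighted average: (1/3)·(24/7) + (1/6)·(53/7) + (1/2)·(51/7) = 127/21.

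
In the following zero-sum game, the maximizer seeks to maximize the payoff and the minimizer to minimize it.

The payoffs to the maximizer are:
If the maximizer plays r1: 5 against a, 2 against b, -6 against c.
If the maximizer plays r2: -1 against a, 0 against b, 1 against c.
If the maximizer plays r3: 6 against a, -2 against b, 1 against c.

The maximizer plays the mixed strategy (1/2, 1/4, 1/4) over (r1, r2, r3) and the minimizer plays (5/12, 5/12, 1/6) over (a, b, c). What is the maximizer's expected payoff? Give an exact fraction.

65/48

Against (5/12, 5/12, 1/6), each row's expected payoff is r1: 23/12; r2: -1/4; r3: 11/6.
Taking the (1/2, 1/4, 1/4)-weighted average: (1/2)·(23/12) + (1/4)·(-1/4) + (1/4)·(11/6) = 65/48.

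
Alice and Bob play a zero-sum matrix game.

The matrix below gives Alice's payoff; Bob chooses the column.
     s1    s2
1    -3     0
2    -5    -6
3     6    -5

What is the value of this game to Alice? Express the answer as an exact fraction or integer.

Row 2 is strictly dominated by row 1, so Alice never plays it.
The remaining 2×2 game on (1, 3) × (s1, s2) has no saddle point. Let Alice play 1 with probability p; indifference gives −3p + 6(1−p) = −5(1−p), so p = 11/14.
Similarly Bob's optimal q on s1 is 5/14, and the value is -3·(5/14) + (0)·(9/14) = -15/14.

-15/14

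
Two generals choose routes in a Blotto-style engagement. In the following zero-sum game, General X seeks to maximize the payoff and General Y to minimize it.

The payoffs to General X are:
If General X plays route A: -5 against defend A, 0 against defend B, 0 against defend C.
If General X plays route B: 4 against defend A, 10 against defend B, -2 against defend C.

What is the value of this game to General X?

Column defend B is strictly dominated by defend A for General Y (it gives General X more in every row).
The remaining 2×2 game on (route A, route B) × (defend A, defend C) has no saddle point. Let General X play route A with probability p; indifference gives −5p + 4(1−p) = −2(1−p), so p = 6/11.
Similarly General Y's optimal q on defend A is 2/11, and the value is -5·(2/11) + (0)·(9/11) = -10/11.

-10/11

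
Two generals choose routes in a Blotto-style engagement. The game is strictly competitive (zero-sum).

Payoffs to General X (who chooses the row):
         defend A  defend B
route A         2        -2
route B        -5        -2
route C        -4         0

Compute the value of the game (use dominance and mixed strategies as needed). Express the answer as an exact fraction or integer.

-1

Row route B is strictly dominated by row route C, so General X never plays it.
The remaining 2×2 game on (route A, route C) × (defend A, defend B) has no saddle point. Let General X play route A with probability p; indifference gives 2p − 4(1−p) = −2p, so p = 1/2.
Similarly General Y's optimal q on defend A is 1/4, and the value is 2·(1/4) + (-2)·(3/4) = -1.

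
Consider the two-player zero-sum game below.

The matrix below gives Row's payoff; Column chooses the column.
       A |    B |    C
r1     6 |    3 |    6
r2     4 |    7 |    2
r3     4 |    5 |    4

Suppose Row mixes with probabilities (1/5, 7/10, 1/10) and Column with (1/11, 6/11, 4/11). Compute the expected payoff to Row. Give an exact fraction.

262/55

Against (1/11, 6/11, 4/11), each row's expected payoff is r1: 48/11; r2: 54/11; r3: 50/11.
Taking the (1/5, 7/10, 1/10)-weighted average: (1/5)·(48/11) + (7/10)·(54/11) + (1/10)·(50/11) = 262/55.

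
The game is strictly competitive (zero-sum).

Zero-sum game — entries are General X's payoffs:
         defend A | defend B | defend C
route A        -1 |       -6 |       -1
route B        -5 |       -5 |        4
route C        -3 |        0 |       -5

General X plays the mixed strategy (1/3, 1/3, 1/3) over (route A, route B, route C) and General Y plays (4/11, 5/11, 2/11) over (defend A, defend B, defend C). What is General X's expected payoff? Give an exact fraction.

Against (4/11, 5/11, 2/11), each row's expected payoff is route A: -36/11; route B: -37/11; route C: -2.
Taking the (1/3, 1/3, 1/3)-weighted average: (1/3)·(-36/11) + (1/3)·(-37/11) + (1/3)·(-2) = -95/33.

-95/33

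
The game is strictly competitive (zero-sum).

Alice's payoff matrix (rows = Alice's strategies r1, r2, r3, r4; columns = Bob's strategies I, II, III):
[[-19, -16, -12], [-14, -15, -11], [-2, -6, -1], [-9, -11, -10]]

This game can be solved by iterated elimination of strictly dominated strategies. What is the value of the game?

Row r1 is strictly dominated by row r2 (-14>-19, -15>-16, -11>-12); eliminate r1.
Column III is strictly dominated by II for Bob (-15<-11, -6<-1, -11<-10); eliminate III.
Column I is strictly dominated by II for Bob (-15<-14, -6<-2, -11<-9); eliminate I.
Row r4 is strictly dominated by row r3 (-6>-11); eliminate r4.
Row r2 is strictly dominated by row r3 (-6>-15); eliminate r2.
Only (r3, II) remains, with payoff -6.

-6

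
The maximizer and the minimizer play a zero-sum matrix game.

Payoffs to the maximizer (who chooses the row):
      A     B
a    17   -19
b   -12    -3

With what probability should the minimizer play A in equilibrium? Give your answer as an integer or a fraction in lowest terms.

16/45

Row minima are -19 and -12, so the maximizer's maximin is -12; column maxima are 17 and -3, so the minimizer's minimax is -3. These differ, so the equilibrium is in mixed strategies.
Let the minimizer play A with probability q. The maximizer is indifferent when 17q − 19(1−q) = −12q − 3(1−q), giving q = 16/45.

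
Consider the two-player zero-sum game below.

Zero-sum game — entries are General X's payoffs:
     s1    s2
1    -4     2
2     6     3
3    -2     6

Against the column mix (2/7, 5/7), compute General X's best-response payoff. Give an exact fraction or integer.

27/7

1: (-4)·(2/7) + (2)·(5/7) = 2/7.
2: (6)·(2/7) + (3)·(5/7) = 27/7.
3: (-2)·(2/7) + (6)·(5/7) = 26/7.
The best pure response is 2 with expected payoff 27/7.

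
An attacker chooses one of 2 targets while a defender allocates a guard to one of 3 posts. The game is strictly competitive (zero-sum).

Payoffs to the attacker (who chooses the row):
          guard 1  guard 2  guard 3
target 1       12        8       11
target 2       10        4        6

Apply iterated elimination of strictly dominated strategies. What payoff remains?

Column guard 3 is strictly dominated by guard 2 for the defender (8<11, 4<6); eliminate guard 3.
Row target 2 is strictly dominated by row target 1 (12>10, 8>4); eliminate target 2.
Column guard 1 is strictly dominated by guard 2 for the defender (8<12); eliminate guard 1.
Only (target 1, guard 2) remains, with payoff 8.

8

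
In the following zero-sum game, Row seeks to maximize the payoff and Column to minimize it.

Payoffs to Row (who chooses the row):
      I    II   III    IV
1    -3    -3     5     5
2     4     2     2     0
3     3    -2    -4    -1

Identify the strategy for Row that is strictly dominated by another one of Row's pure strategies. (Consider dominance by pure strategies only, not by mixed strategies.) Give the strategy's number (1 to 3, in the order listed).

Compare 3 with 2: 4 > 3, 2 > -2, 2 > -4, 0 > -1.
So 2 strictly dominates 3 for Row; 3 is strictly dominated.

3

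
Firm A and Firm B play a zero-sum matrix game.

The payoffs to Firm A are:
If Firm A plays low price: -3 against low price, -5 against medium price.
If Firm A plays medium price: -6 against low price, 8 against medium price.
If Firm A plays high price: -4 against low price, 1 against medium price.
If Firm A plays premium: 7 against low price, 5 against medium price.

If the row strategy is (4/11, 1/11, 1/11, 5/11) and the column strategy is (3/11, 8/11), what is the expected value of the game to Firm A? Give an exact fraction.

151/121

Against (3/11, 8/11), each row's expected payoff is low price: -49/11; medium price: 46/11; high price: -4/11; premium: 61/11.
Taking the (4/11, 1/11, 1/11, 5/11)-weighted average: (4/11)·(-49/11) + (1/11)·(46/11) + (1/11)·(-4/11) + (5/11)·(61/11) = 151/121.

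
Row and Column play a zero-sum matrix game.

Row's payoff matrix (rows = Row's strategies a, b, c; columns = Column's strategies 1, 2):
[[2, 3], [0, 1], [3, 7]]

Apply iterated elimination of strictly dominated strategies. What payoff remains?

Column 2 is strictly dominated by 1 for Column (2<3, 0<1, 3<7); eliminate 2.
Row a is strictly dominated by row c (3>2); eliminate a.
Row b is strictly dominated by row c (3>0); eliminate b.
Only (c, 1) remains, with payoff 3.

3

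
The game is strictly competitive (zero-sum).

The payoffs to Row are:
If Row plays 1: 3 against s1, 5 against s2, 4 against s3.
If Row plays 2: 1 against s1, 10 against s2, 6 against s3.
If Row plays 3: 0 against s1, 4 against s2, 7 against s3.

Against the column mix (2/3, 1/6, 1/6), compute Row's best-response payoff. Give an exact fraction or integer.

7/2

1: (3)·(2/3) + (5)·(1/6) + (4)·(1/6) = 7/2.
2: (1)·(2/3) + (10)·(1/6) + (6)·(1/6) = 10/3.
3: (0)·(2/3) + (4)·(1/6) + (7)·(1/6) = 11/6.
The best pure response is 1 with expected payoff 7/2.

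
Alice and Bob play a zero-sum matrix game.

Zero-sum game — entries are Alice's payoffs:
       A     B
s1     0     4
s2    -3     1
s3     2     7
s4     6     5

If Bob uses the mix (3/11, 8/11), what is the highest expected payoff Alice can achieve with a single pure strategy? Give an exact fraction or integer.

s1: (0)·(3/11) + (4)·(8/11) = 32/11.
s2: (-3)·(3/11) + (1)·(8/11) = -1/11.
s3: (2)·(3/11) + (7)·(8/11) = 62/11.
s4: (6)·(3/11) + (5)·(8/11) = 58/11.
The best pure response is s3 with expected payoff 62/11.

62/11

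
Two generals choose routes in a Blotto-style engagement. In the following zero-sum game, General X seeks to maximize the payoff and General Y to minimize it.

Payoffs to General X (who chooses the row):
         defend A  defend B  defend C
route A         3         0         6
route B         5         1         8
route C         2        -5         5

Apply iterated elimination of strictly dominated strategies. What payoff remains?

1

Row route A is strictly dominated by row route B (5>3, 1>0, 8>6); eliminate route A.
Row route C is strictly dominated by row route B (5>2, 1>-5, 8>5); eliminate route C.
Column defend C is strictly dominated by defend A for General Y (5<8); eliminate defend C.
Column defend A is strictly dominated by defend B for General Y (1<5); eliminate defend A.
Only (route B, defend B) remains, with payoff 1.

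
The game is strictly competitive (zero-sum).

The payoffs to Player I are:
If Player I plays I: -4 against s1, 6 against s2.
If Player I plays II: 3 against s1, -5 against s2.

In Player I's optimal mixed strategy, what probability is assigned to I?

4/9

Row minima are -4 and -5, so Player I's maximin is -4; column maxima are 3 and 6, so Player II's minimax is 3. These differ, so the equilibrium is in mixed strategies.
Let Player I play I with probability p. Player II is indifferent when −4p + 3(1−p) = 6p − 5(1−p), giving p = 4/9.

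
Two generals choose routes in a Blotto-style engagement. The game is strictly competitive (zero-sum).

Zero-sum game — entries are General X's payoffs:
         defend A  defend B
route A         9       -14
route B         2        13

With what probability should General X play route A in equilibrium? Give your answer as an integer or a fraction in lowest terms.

Row minima are -14 and 2, so General X's maximin is 2; column maxima are 9 and 13, so General Y's minimax is 9. These differ, so the equilibrium is in mixed strategies.
Let General X play route A with probability p. General Y is indifferent when 9p + 2(1−p) = −14p + 13(1−p), giving p = 11/34.

11/34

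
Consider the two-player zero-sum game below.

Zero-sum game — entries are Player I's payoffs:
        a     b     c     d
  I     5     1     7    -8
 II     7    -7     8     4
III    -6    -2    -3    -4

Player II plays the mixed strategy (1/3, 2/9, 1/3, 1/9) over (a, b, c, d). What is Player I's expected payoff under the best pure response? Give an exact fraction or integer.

35/9

I: (5)·(1/3) + (1)·(2/9) + (7)·(1/3) + (-8)·(1/9) = 10/3.
II: (7)·(1/3) + (-7)·(2/9) + (8)·(1/3) + (4)·(1/9) = 35/9.
III: (-6)·(1/3) + (-2)·(2/9) + (-3)·(1/3) + (-4)·(1/9) = -35/9.
The best pure response is II with expected payoff 35/9.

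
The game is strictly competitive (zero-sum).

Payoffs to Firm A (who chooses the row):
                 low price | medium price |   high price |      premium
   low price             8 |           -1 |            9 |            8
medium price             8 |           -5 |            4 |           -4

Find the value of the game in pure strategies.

Row minima: -1, -5 → Firm A's maximin is -1.
Column maxima: 8, -1, 9, 8 → Firm B's minimax is -1.
They coincide at (low price, medium price), so the value is -1.

-1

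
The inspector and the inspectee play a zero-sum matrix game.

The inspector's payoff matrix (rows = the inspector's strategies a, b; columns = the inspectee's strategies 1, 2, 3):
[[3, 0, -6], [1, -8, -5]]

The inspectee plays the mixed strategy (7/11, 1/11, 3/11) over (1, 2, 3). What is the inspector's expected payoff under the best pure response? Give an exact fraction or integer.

3/11

a: (3)·(7/11) + (0)·(1/11) + (-6)·(3/11) = 3/11.
b: (1)·(7/11) + (-8)·(1/11) + (-5)·(3/11) = -16/11.
The best pure response is a with expected payoff 3/11.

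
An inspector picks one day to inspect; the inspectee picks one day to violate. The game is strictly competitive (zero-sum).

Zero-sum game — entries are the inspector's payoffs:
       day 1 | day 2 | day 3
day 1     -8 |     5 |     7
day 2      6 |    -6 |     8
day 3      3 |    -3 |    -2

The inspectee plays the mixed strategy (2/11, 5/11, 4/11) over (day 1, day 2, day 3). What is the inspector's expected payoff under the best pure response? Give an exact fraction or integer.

day 1: (-8)·(2/11) + (5)·(5/11) + (7)·(4/11) = 37/11.
day 2: (6)·(2/11) + (-6)·(5/11) + (8)·(4/11) = 14/11.
day 3: (3)·(2/11) + (-3)·(5/11) + (-2)·(4/11) = -17/11.
The best pure response is day 1 with expected payoff 37/11.

37/11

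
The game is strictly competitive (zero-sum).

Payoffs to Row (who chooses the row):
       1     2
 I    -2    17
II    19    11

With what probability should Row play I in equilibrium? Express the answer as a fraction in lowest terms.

Row minima are -2 and 11, so Row's maximin is 11; column maxima are 19 and 17, so Column's minimax is 17. These differ, so the equilibrium is in mixed strategies.
Let Row play I with probability p. Column is indifferent when −2p + 19(1−p) = 17p + 11(1−p), giving p = 8/27.

8/27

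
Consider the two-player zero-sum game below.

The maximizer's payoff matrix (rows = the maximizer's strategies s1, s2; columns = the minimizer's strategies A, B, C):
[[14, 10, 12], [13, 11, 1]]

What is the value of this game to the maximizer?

Column A is strictly dominated by B for the minimizer (it gives the maximizer more in every row).
The remaining 2×2 game on (s1, s2) × (B, C) has no saddle point. Let the maximizer play s1 with probability p; indifference gives 10p + 11(1−p) = 12p + (1−p), so p = 5/6.
Similarly the minimizer's optimal q on B is 11/12, and the value is 10·(11/12) + (12)·(1/12) = 61/6.

61/6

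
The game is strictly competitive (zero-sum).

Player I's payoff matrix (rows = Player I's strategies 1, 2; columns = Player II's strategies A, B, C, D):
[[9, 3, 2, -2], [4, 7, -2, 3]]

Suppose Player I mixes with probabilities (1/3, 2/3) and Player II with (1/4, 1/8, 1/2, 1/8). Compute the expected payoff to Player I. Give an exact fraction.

47/24

Against (1/4, 1/8, 1/2, 1/8), each row's expected payoff is 1: 27/8; 2: 5/4.
Taking the (1/3, 2/3)-weighted average: (1/3)·(27/8) + (2/3)·(5/4) = 47/24.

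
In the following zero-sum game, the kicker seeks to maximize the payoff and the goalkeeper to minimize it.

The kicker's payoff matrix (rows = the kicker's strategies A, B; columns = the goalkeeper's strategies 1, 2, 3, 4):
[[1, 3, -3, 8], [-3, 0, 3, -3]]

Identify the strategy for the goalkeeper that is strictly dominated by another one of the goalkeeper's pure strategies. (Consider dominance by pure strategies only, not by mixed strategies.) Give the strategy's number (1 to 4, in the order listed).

2

The goalkeeper prefers columns that give the kicker less. Compare 2 with 1: 1 < 3, -3 < 0.
So 1 strictly dominates 2 for the goalkeeper; 2 is strictly dominated.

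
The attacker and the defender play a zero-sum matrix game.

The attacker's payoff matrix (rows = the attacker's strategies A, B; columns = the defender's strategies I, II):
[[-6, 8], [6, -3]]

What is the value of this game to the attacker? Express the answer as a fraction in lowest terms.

30/23

Row minima are -6 and -3, so the attacker's maximin is -3; column maxima are 6 and 8, so the defender's minimax is 6. These differ, so the equilibrium is in mixed strategies.
Let the attacker play A with probability p. The defender is indifferent when −6p + 6(1−p) = 8p − 3(1−p), giving p = 9/23.
Let the defender play I with probability q. The attacker is indifferent when −6q + 8(1−q) = 6q − 3(1−q), giving q = 11/23.
The value is -6·(11/23) + (8)·(12/23) = 30/23.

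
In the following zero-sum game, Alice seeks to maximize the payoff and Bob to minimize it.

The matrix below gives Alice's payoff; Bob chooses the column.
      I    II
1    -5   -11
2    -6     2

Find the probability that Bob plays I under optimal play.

Row minima are -11 and -6, so Alice's maximin is -6; column maxima are -5 and 2, so Bob's minimax is -5. These differ, so the equilibrium is in mixed strategies.
Let Bob play I with probability q. Alice is indifferent when −5q − 11(1−q) = −6q + 2(1−q), giving q = 13/14.

13/14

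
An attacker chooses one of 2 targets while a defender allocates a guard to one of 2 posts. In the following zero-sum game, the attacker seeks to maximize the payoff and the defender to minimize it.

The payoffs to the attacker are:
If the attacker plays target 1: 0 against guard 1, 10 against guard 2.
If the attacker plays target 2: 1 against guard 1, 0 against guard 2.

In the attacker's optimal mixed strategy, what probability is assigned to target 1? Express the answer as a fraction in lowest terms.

Row minima are 0 and 0, so the attacker's maximin is 0; column maxima are 1 and 10, so the defender's minimax is 1. These differ, so the equilibrium is in mixed strategies.
Let the attacker play target 1 with probability p. The defender is indifferent when (1−p) = 10p, giving p = 1/11.

1/11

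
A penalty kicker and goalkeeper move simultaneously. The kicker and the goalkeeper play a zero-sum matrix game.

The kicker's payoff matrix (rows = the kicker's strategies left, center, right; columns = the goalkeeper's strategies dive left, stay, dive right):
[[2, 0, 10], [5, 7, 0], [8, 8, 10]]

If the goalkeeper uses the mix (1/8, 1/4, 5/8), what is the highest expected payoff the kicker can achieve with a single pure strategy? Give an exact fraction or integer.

left: (2)·(1/8) + (0)·(1/4) + (10)·(5/8) = 13/2.
center: (5)·(1/8) + (7)·(1/4) + (0)·(5/8) = 19/8.
right: (8)·(1/8) + (8)·(1/4) + (10)·(5/8) = 37/4.
The best pure response is right with expected payoff 37/4.

37/4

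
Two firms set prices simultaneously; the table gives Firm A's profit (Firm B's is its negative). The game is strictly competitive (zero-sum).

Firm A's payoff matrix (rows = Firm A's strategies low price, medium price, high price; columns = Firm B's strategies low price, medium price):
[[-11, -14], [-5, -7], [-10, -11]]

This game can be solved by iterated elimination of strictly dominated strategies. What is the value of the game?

-7

Column low price is strictly dominated by medium price for Firm B (-14<-11, -7<-5, -11<-10); eliminate low price.
Row high price is strictly dominated by row medium price (-7>-11); eliminate high price.
Row low price is strictly dominated by row medium price (-7>-14); eliminate low price.
Only (medium price, medium price) remains, with payoff -7.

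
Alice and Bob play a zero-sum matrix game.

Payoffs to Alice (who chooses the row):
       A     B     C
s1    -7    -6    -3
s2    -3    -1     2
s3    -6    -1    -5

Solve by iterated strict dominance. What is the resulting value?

-3

Row s1 is strictly dominated by row s2 (-3>-7, -1>-6, 2>-3); eliminate s1.
Column B is strictly dominated by A for Bob (-3<-1, -6<-1); eliminate B.
Column C is strictly dominated by A for Bob (-3<2, -6<-5); eliminate C.
Row s3 is strictly dominated by row s2 (-3>-6); eliminate s3.
Only (s2, A) remains, with payoff -3.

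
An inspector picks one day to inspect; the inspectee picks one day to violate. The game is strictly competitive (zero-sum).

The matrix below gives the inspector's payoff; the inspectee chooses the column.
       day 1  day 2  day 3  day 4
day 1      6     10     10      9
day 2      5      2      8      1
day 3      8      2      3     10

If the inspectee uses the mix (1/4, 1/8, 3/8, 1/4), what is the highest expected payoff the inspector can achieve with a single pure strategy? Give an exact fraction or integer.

35/4

day 1: (6)·(1/4) + (10)·(1/8) + (10)·(3/8) + (9)·(1/4) = 35/4.
day 2: (5)·(1/4) + (2)·(1/8) + (8)·(3/8) + (1)·(1/4) = 19/4.
day 3: (8)·(1/4) + (2)·(1/8) + (3)·(3/8) + (10)·(1/4) = 47/8.
The best pure response is day 1 with expected payoff 35/4.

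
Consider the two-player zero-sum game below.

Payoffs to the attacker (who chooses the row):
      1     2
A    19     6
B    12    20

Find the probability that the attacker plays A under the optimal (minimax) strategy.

8/21

Row minima are 6 and 12, so the attacker's maximin is 12; column maxima are 19 and 20, so the defender's minimax is 19. These differ, so the equilibrium is in mixed strategies.
Let the attacker play A with probability p. The defender is indifferent when 19p + 12(1−p) = 6p + 20(1−p), giving p = 8/21.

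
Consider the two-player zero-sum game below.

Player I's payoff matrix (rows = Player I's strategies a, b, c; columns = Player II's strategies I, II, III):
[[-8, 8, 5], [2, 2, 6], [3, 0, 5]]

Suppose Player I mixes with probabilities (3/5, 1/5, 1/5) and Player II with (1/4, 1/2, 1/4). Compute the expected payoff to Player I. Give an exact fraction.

Against (1/4, 1/2, 1/4), each row's expected payoff is a: 13/4; b: 3; c: 2.
Taking the (3/5, 1/5, 1/5)-weighted average: (3/5)·(13/4) + (1/5)·(3) + (1/5)·(2) = 59/20.

59/20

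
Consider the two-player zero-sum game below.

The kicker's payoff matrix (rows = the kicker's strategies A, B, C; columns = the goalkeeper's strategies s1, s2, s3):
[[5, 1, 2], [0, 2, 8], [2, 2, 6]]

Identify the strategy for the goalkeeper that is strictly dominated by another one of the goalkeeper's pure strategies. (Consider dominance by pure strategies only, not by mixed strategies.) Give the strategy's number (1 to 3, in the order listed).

The goalkeeper prefers columns that give the kicker less. Compare s3 with s2: 1 < 2, 2 < 8, 2 < 6.
So s2 strictly dominates s3 for the goalkeeper; s3 is strictly dominated.

3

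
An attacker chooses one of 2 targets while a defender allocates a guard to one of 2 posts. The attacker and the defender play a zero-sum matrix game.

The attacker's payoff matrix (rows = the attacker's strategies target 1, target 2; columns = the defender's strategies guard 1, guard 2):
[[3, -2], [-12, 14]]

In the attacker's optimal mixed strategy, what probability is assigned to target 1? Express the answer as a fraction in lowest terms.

Row minima are -2 and -12, so the attacker's maximin is -2; column maxima are 3 and 14, so the defender's minimax is 3. These differ, so the equilibrium is in mixed strategies.
Let the attacker play target 1 with probability p. The defender is indifferent when 3p − 12(1−p) = −2p + 14(1−p), giving p = 26/31.

26/31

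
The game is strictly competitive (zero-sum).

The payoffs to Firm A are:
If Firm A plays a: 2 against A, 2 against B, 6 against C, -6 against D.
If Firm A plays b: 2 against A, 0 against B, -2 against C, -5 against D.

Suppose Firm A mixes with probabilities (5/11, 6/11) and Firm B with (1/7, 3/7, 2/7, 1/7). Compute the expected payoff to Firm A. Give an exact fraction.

4/11

Against (1/7, 3/7, 2/7, 1/7), each row's expected payoff is a: 2; b: -1.
Taking the (5/11, 6/11)-weighted average: (5/11)·(2) + (6/11)·(-1) = 4/11.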